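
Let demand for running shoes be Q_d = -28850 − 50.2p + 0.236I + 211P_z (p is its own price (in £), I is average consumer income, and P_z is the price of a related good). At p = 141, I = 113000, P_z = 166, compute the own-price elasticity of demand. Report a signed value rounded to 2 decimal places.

At the given values, Q_d = -28850 − 50.2(141) + 0.236(113000) + 211(166) = 25765.8.
∂Q_d/∂p = −50.2.
E = (-50.2) × (141/25765.8) = -0.2747…

-0.27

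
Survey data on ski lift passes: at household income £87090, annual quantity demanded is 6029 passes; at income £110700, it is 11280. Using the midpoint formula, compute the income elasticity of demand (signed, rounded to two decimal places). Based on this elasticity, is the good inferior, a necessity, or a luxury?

2.54; luxury

%ΔQ = (11280 − 6029)/[( 6029 + 11280)/2] = 5251/8654.5 = 0.606736…
%ΔIncome = (110700 − 87090)/[( 87090 + 110700)/2] = 23610/98895 = 0.238738…
E_income = (5251/8654.5) / (23610/98895) = 2.5414…
E_income > 1 ⇒ normal good, luxury.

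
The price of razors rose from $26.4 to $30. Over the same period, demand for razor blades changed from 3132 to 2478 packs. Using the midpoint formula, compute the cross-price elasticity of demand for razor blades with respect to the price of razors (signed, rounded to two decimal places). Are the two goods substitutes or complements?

-1.83; complements

%ΔQ_{razor blades} = (2478 − 3132)/avg = -654/2805 = -0.233155…
%ΔP_{razors} = (30 − 26.4)/avg = 3.6/28.2 = 0.127659…
E_cross = (-654/2805) / (3.6/28.2) = -1.8263…
E_cross < 0 ⇒ the goods are complements.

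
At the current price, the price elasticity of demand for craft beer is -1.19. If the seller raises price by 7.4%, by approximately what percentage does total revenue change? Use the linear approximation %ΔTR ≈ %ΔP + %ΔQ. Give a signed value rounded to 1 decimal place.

-1.4%

%ΔQ ≈ Ed × %ΔP = (-1.19) × (+7.4%) = -8.8060%
%ΔTR ≈ %ΔP + %ΔQ = (+7.4%) + (-8.8060%) = -1.4060%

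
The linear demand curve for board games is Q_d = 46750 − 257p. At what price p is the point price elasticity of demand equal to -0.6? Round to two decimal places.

68.21

Ed = −257p/(46750 − 257p). Set this equal to -0.6:
257p = 0.6·(46750 − 257p) ⇒ 257p(1 + 0.6) = 0.6·46750
p = 0.6·46750 / (257·1.6) = 68.2149…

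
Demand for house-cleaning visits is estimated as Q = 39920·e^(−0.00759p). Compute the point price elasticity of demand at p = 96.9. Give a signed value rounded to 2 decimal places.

dQ/dp = −0.00759·Q = -145.218. At p = 96.9, Q = 19132.8.
Ed = (dQ/dp)·(p/Q) = (-145.218) × (96.9/19132.8) = -0.7354…

-0.74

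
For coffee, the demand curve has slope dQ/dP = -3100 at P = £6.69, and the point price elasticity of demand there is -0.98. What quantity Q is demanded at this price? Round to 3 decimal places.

21162.245

Ed = (dQ/dP)·(P/Q) ⇒ Q = (dQ/dP)·P/Ed = (-3100)·6.69/(-0.98) = 21162.24489…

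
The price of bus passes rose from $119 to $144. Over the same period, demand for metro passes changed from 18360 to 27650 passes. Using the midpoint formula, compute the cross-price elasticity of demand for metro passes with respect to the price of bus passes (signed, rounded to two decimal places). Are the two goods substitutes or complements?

2.12; substitutes

%ΔQ_{metro passes} = (27650 − 18360)/avg = 9290/23005 = 0.403825…
%ΔP_{bus passes} = (144 − 119)/avg = 25/131.5 = 0.190114…
E_cross = (9290/23005) / (25/131.5) = 2.1241…
E_cross > 0 ⇒ the goods are substitutes.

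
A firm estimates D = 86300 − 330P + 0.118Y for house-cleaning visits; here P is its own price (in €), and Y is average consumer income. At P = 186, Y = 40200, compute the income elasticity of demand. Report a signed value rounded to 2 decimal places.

At the given values, D = 86300 − 330(186) + 0.118(40200) = 29663.6.
∂D/∂Y = 0.118.
E = (0.118) × (40200/29663.6) = 0.1599…

0.16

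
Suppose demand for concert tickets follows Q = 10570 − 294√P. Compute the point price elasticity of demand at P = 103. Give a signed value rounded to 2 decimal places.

dQ/dP = −294/(2√P) = -14.4843. At P = 103, Q = 7586.23.
Ed = (dQ/dP)·(P/Q) = (-14.4843) × (103/7586.23) = -0.1966…

-0.20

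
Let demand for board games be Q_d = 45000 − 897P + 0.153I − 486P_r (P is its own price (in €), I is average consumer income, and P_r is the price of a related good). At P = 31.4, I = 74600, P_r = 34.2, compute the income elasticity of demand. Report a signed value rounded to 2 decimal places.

At the given values, Q_d = 45000 − 897(31.4) + 0.153(74600) − 486(34.2) = 11626.8.
∂Q_d/∂I = 0.153.
E = (0.153) × (74600/11626.8) = 0.9816…

0.98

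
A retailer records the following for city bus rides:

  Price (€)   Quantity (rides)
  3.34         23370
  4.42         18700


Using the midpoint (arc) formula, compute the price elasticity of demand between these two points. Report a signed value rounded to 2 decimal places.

-0.80

%ΔQ = (18700 − 23370) / [(23370 + 18700)/2] = -4670/21035 = -0.222010…
%ΔP = (4.42 − 3.34) / [(3.34 + 4.42)/2] = 1.08/3.88 = 0.278350…
Arc Ed = %ΔQ / %ΔP = (-4670/21035) / (1.08/3.88) = -0.7975…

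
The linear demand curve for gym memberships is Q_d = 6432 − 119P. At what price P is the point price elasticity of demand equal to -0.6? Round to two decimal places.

20.27

Ed = −119P/(6432 − 119P). Set this equal to -0.6:
119P = 0.6·(6432 − 119P) ⇒ 119P(1 + 0.6) = 0.6·6432
P = 0.6·6432 / (119·1.6) = 20.2689…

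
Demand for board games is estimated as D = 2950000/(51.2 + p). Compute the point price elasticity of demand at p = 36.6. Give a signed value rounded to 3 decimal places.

-0.417

dD/dp = −2950000/(51.2 + p)² = -382.678. At p = 36.6, D = 33599.1.
Ed = (dD/dp)·(p/D) = (-382.678) × (36.6/33599.1) = -0.41685…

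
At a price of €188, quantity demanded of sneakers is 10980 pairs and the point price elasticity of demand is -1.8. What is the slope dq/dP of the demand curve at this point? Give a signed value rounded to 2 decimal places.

Ed = (dq/dP)·(P/q) ⇒ dq/dP = Ed·q/P = (-1.8)·10980/188 = -105.1276…

-105.13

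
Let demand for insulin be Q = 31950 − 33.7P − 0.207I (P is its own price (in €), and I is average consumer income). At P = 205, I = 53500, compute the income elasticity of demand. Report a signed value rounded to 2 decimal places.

At the given values, Q = 31950 − 33.7(205) − 0.207(53500) = 13967.
∂Q/∂I = -0.207.
E = (-0.207) × (53500/13967) = -0.7929…

-0.79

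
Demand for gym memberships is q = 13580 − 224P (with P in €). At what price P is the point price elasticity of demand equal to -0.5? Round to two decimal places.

20.21

Ed = −224P/(13580 − 224P). Set this equal to -0.5:
224P = 0.5·(13580 − 224P) ⇒ 224P(1 + 0.5) = 0.5·13580
P = 0.5·13580 / (224·1.5) = 20.2083…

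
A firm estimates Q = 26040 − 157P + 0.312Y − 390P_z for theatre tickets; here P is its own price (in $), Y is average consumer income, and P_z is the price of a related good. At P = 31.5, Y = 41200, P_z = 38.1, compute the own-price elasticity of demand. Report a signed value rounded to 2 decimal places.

At the given values, Q = 26040 − 157(31.5) + 0.312(41200) − 390(38.1) = 19089.9.
∂Q/∂P = −157.
E = (-157) × (31.5/19089.9) = -0.2590…

-0.26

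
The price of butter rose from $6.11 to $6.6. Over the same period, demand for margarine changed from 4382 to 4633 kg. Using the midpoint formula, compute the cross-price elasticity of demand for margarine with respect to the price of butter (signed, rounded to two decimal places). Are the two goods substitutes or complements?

0.72; substitutes

%ΔQ_{margarine} = (4633 − 4382)/avg = 251/4507.5 = 0.055684…
%ΔP_{butter} = (6.6 − 6.11)/avg = 0.49/6.355 = 0.077104…
E_cross = (251/4507.5) / (0.49/6.355) = 0.7221…
E_cross > 0 ⇒ the goods are substitutes.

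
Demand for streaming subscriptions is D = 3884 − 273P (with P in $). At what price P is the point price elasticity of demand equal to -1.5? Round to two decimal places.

8.54

Ed = −273P/(3884 − 273P). Set this equal to -1.5:
273P = 1.5·(3884 − 273P) ⇒ 273P(1 + 1.5) = 1.5·3884
P = 1.5·3884 / (273·2.5) = 8.5362…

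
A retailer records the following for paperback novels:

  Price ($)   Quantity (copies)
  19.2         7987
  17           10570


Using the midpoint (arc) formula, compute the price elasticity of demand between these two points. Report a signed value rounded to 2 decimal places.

%ΔQ = (10570 − 7987) / [(7987 + 10570)/2] = 2583/9278.5 = 0.278385…
%ΔP = (17 − 19.2) / [(19.2 + 17)/2] = -2.2/18.1 = -0.121546…
Arc Ed = %ΔQ / %ΔP = (2583/9278.5) / (-2.2/18.1) = -2.2903…

-2.29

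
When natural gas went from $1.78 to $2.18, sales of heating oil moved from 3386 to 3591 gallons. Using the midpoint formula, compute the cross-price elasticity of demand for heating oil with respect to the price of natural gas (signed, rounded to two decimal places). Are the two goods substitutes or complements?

0.29; substitutes

%ΔQ_{heating oil} = (3591 − 3386)/avg = 205/3488.5 = 0.058764…
%ΔP_{natural gas} = (2.18 − 1.78)/avg = 0.4/1.98 = 0.202020…
E_cross = (205/3488.5) / (0.4/1.98) = 0.2908…
E_cross > 0 ⇒ the goods are substitutes.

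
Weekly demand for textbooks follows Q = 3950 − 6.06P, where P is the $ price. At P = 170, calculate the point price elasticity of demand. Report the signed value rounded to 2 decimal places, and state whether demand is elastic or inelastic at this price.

-0.35; inelastic

dQ/dP = −6.06. At P = 170, Q = 3950 − 6.06(170) = 2919.8.
Ed = (dQ/dP)·(P/Q) = −6.06 × (170/2919.8) = -0.3528…
|Ed| = 0.35 < 1, so demand is inelastic.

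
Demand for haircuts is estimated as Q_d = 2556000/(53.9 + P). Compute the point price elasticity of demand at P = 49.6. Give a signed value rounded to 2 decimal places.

dQ_d/dP = −2556000/(53.9 + P)² = -238.605. At P = 49.6, Q_d = 24695.7.
Ed = (dQ_d/dP)·(P/Q_d) = (-238.605) × (49.6/24695.7) = -0.4792…

-0.48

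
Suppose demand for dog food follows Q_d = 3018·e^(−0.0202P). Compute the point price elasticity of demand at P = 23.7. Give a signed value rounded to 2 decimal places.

-0.48

dQ_d/dP = −0.0202·Q_d = -37.7708. At P = 23.7, Q_d = 1869.84.
Ed = (dQ_d/dP)·(P/Q_d) = (-37.7708) × (23.7/1869.84) = -0.4787…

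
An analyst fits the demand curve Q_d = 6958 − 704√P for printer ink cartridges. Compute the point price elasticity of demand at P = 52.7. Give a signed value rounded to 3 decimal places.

dQ_d/dP = −704/(2√P) = -48.4883. At P = 52.7, Q_d = 1847.33.
Ed = (dQ_d/dP)·(P/Q_d) = (-48.4883) × (52.7/1847.33) = -1.38326…

-1.383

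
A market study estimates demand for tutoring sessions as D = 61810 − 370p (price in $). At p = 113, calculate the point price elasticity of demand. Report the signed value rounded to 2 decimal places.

-2.09

dD/dp = −370. At p = 113, D = 61810 − 370(113) = 20000.
Ed = (dD/dp)·(p/D) = −370 × (113/20000) = -2.0905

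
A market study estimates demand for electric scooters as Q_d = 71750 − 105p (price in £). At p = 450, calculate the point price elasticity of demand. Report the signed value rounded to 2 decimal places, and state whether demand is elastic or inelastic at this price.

-1.93; elastic

dQ_d/dp = −105. At p = 450, Q_d = 71750 − 105(450) = 24500.
Ed = (dQ_d/dp)·(p/Q_d) = −105 × (450/24500) = -1.9285…
|Ed| = 1.93 > 1, so demand is elastic.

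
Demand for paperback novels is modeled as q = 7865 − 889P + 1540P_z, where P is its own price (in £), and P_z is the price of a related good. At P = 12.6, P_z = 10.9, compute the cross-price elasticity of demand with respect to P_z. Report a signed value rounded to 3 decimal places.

1.248

At the given values, q = 7865 − 889(12.6) + 1540(10.9) = 13449.6.
∂q/∂P_z = 1540.
E = (1540) × (10.9/13449.6) = 1.24806…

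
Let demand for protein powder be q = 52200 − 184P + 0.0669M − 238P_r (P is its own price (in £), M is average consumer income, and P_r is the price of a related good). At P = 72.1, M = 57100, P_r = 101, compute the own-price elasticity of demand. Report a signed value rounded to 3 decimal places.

-0.709

At the given values, q = 52200 − 184(72.1) + 0.0669(57100) − 238(101) = 18715.59.
∂q/∂P = −184.
E = (-184) × (72.1/18715.59) = -0.70884…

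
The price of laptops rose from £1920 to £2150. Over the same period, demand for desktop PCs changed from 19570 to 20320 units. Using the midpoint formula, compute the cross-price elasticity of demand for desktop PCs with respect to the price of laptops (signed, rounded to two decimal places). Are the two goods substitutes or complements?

%ΔQ_{desktop PCs} = (20320 − 19570)/avg = 750/19945 = 0.037603…
%ΔP_{laptops} = (2150 − 1920)/avg = 230/2035 = 0.113022…
E_cross = (750/19945) / (230/2035) = 0.3327…
E_cross > 0 ⇒ the goods are substitutes.

0.33; substitutes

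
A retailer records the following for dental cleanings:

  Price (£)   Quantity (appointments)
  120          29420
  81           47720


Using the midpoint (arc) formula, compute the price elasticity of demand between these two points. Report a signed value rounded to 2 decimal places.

-1.22

%ΔQ = (47720 − 29420) / [(29420 + 47720)/2] = 18300/38570 = 0.474462…
%ΔP = (81 − 120) / [(120 + 81)/2] = -39/100.5 = -0.388059…
Arc Ed = %ΔQ / %ΔP = (18300/38570) / (-39/100.5) = -1.2226…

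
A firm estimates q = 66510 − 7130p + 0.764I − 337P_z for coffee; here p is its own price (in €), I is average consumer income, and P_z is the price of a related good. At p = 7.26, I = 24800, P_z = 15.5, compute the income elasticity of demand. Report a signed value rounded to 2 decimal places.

At the given values, q = 66510 − 7130(7.26) + 0.764(24800) − 337(15.5) = 28469.9.
∂q/∂I = 0.764.
E = (0.764) × (24800/28469.9) = 0.6655…

0.67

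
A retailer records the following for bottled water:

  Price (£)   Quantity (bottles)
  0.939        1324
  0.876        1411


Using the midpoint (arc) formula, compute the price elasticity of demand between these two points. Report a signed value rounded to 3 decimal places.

%ΔQ = (1411 − 1324) / [(1324 + 1411)/2] = 87/1367.5 = 0.063619…
%ΔP = (0.876 − 0.939) / [(0.939 + 0.876)/2] = -0.063/0.9075 = -0.069421…
Arc Ed = %ΔQ / %ΔP = (87/1367.5) / (-0.063/0.9075) = -0.91642…

-0.916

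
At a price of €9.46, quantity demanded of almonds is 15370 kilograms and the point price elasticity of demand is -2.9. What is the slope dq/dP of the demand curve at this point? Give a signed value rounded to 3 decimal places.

Ed = (dq/dP)·(P/q) ⇒ dq/dP = Ed·q/P = (-2.9)·15370/9.46 = -4711.73361…

-4711.734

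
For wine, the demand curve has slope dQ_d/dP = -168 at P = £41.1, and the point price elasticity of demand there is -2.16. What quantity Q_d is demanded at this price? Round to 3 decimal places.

3196.667

Ed = (dQ_d/dP)·(P/Q_d) ⇒ Q_d = (dQ_d/dP)·P/Ed = (-168)·41.1/(-2.16) = 3196.66666…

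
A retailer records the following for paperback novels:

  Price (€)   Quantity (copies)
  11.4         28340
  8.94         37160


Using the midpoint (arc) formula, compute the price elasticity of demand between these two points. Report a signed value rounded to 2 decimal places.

-1.11

%ΔQ = (37160 − 28340) / [(28340 + 37160)/2] = 8820/32750 = 0.269312…
%ΔP = (8.94 − 11.4) / [(11.4 + 8.94)/2] = -2.46/10.17 = -0.241887…
Arc Ed = %ΔQ / %ΔP = (8820/32750) / (-2.46/10.17) = -1.1133…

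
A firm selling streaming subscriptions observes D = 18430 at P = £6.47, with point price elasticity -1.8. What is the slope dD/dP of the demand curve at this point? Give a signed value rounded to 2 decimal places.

-5127.36

Ed = (dD/dP)·(P/D) ⇒ dD/dP = Ed·D/P = (-1.8)·18430/6.47 = -5127.3570…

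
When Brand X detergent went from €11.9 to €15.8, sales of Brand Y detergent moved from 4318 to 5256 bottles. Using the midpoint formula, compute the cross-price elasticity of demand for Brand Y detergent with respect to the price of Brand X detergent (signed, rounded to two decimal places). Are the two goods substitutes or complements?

%ΔQ_{Brand Y detergent} = (5256 − 4318)/avg = 938/4787 = 0.195947…
%ΔP_{Brand X detergent} = (15.8 − 11.9)/avg = 3.9/13.85 = 0.281588…
E_cross = (938/4787) / (3.9/13.85) = 0.6958…
E_cross > 0 ⇒ the goods are substitutes.

0.70; substitutes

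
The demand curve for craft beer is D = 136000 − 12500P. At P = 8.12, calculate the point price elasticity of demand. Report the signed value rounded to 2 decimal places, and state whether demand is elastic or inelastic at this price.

dD/dP = −12500. At P = 8.12, D = 136000 − 12500(8.12) = 34500.
Ed = (dD/dP)·(P/D) = −12500 × (8.12/34500) = -2.9420…
|Ed| = 2.94 > 1, so demand is elastic.

-2.94; elastic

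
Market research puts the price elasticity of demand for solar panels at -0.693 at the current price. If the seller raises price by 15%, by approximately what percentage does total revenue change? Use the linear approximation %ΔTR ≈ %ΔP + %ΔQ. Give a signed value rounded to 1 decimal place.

%ΔQ ≈ Ed × %ΔP = (-0.693) × (+15%) = -10.3950%
%ΔTR ≈ %ΔP + %ΔQ = (+15%) + (-10.3950%) = +4.6050%

+4.6%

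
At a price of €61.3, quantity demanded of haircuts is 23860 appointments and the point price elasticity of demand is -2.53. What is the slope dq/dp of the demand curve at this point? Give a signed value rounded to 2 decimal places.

-984.76

Ed = (dq/dp)·(p/q) ⇒ dq/dp = Ed·q/p = (-2.53)·23860/61.3 = -984.7601…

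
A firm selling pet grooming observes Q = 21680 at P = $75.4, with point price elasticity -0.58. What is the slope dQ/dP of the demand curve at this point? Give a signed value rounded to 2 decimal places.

Ed = (dQ/dP)·(P/Q) ⇒ dQ/dP = Ed·Q/P = (-0.58)·21680/75.4 = -166.7692…

-166.77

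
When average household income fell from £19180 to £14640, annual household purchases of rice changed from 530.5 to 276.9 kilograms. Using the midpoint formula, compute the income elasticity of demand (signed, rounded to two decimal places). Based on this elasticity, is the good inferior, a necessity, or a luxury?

2.34; luxury

%ΔQ = (276.9 − 530.5)/[( 530.5 + 276.9)/2] = -253.6/403.7 = -0.628189…
%ΔIncome = (14640 − 19180)/[( 19180 + 14640)/2] = -4540/16910 = -0.268480…
E_income = (-253.6/403.7) / (-4540/16910) = 2.3397…
E_income > 1 ⇒ normal good, luxury.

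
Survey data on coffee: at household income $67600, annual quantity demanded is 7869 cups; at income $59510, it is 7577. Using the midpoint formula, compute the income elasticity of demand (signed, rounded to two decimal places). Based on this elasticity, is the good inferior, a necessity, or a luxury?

%ΔQ = (7577 − 7869)/[( 7869 + 7577)/2] = -292/7723 = -0.037809…
%ΔIncome = (59510 − 67600)/[( 67600 + 59510)/2] = -8090/63555 = -0.127291…
E_income = (-292/7723) / (-8090/63555) = 0.2970…
0 < E_income < 1 ⇒ normal good, necessity.

0.30; necessity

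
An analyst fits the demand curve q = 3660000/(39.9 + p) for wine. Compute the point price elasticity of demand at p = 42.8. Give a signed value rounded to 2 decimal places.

-0.52

dq/dp = −3660000/(39.9 + p)² = -535.143. At p = 42.8, q = 44256.3.
Ed = (dq/dp)·(p/q) = (-535.143) × (42.8/44256.3) = -0.5175…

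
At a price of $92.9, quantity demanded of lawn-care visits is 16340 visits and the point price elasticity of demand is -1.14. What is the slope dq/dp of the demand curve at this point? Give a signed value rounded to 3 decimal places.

Ed = (dq/dp)·(p/q) ⇒ dq/dp = Ed·q/p = (-1.14)·16340/92.9 = -200.51237…

-200.512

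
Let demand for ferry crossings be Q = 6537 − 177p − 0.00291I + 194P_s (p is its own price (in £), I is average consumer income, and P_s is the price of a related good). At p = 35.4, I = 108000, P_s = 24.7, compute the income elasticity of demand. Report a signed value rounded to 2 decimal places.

At the given values, Q = 6537 − 177(35.4) − 0.00291(108000) + 194(24.7) = 4748.72.
∂Q/∂I = -0.00291.
E = (-0.00291) × (108000/4748.72) = -0.0661…

-0.07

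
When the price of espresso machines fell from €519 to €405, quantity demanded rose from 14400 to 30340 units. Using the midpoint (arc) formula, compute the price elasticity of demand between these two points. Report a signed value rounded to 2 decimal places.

%ΔQ = (30340 − 14400) / [(14400 + 30340)/2] = 15940/22370 = 0.712561…
%ΔP = (405 − 519) / [(519 + 405)/2] = -114/462 = -0.246753…
Arc Ed = %ΔQ / %ΔP = (15940/22370) / (-114/462) = -2.8877…

-2.89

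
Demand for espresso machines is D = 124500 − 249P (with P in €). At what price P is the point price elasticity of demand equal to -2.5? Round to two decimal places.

Ed = −249P/(124500 − 249P). Set this equal to -2.5:
249P = 2.5·(124500 − 249P) ⇒ 249P(1 + 2.5) = 2.5·124500
P = 2.5·124500 / (249·3.5) = 357.1428…

357.14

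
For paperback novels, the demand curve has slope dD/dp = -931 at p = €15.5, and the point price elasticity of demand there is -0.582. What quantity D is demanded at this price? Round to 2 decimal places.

Ed = (dD/dp)·(p/D) ⇒ D = (dD/dp)·p/Ed = (-931)·15.5/(-0.582) = 24794.6735…

24794.67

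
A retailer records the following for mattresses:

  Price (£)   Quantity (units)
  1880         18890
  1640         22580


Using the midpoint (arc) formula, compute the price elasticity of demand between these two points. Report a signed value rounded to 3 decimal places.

%ΔQ = (22580 − 18890) / [(18890 + 22580)/2] = 3690/20735 = 0.177959…
%ΔP = (1640 − 1880) / [(1880 + 1640)/2] = -240/1760 = -0.136363…
Arc Ed = %ΔQ / %ΔP = (3690/20735) / (-240/1760) = -1.30503…

-1.305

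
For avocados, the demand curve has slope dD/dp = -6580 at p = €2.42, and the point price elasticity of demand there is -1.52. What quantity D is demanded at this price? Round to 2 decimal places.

Ed = (dD/dp)·(p/D) ⇒ D = (dD/dp)·p/Ed = (-6580)·2.42/(-1.52) = 10476.0526…

10476.05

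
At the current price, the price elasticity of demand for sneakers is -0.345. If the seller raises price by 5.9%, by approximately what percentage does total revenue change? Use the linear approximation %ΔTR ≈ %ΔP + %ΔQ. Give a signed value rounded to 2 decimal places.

+3.86%

%ΔQ ≈ Ed × %ΔP = (-0.345) × (+5.9%) = -2.0355%
%ΔTR ≈ %ΔP + %ΔQ = (+5.9%) + (-2.0355%) = +3.8645%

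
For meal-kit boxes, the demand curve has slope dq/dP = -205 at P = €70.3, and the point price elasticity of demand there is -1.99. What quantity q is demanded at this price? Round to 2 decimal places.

Ed = (dq/dP)·(P/q) ⇒ q = (dq/dP)·P/Ed = (-205)·70.3/(-1.99) = 7241.9597…

7241.96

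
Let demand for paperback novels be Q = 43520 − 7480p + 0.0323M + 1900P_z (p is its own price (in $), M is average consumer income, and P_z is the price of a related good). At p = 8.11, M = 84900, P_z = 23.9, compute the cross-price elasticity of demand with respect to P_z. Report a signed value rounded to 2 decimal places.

At the given values, Q = 43520 − 7480(8.11) + 0.0323(84900) + 1900(23.9) = 31009.47.
∂Q/∂P_z = 1900.
E = (1900) × (23.9/31009.47) = 1.4643…

1.46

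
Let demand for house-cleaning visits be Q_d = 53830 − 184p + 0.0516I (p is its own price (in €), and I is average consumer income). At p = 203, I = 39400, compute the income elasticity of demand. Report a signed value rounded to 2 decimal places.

At the given values, Q_d = 53830 − 184(203) + 0.0516(39400) = 18511.04.
∂Q_d/∂I = 0.0516.
E = (0.0516) × (39400/18511.04) = 0.1098…

0.11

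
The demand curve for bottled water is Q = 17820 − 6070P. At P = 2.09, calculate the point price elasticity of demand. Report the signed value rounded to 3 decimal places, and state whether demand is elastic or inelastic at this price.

dQ/dP = −6070. At P = 2.09, Q = 17820 − 6070(2.09) = 5133.7.
Ed = (dQ/dP)·(P/Q) = −6070 × (2.09/5133.7) = -2.47118…
|Ed| = 2.471 > 1, so demand is elastic.

-2.471; elastic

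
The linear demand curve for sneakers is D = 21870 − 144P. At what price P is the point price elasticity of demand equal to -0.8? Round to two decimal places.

67.50

Ed = −144P/(21870 − 144P). Set this equal to -0.8:
144P = 0.8·(21870 − 144P) ⇒ 144P(1 + 0.8) = 0.8·21870
P = 0.8·21870 / (144·1.8) = 67.5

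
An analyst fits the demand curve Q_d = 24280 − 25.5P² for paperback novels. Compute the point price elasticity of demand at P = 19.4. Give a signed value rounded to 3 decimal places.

-1.307

dQ_d/dP = −2·25.5·P = -989.4. At P = 19.4, Q_d = 14682.82.
Ed = (dQ_d/dP)·(P/Q_d) = (-989.4) × (19.4/14682.82) = -1.30726…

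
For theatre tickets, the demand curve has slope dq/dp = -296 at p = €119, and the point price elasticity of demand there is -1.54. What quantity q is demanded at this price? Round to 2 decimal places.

Ed = (dq/dp)·(p/q) ⇒ q = (dq/dp)·p/Ed = (-296)·119/(-1.54) = 22872.7272…

22872.73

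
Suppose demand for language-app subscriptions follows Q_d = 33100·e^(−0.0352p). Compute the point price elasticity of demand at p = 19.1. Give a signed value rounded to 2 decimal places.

dQ_d/dp = −0.0352·Q_d = -594.82. At p = 19.1, Q_d = 16898.3.
Ed = (dQ_d/dp)·(p/Q_d) = (-594.82) × (19.1/16898.3) = -0.6723…

-0.67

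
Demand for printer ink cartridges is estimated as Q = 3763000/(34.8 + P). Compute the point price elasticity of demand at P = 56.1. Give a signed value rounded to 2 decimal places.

-0.62

dQ/dP = −3763000/(34.8 + P)² = -455.414. At P = 56.1, Q = 41397.1.
Ed = (dQ/dP)·(P/Q) = (-455.414) × (56.1/41397.1) = -0.6171…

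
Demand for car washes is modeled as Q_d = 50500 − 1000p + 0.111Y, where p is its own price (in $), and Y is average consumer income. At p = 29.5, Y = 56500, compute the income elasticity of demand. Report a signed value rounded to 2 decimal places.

0.23

At the given values, Q_d = 50500 − 1000(29.5) + 0.111(56500) = 27271.5.
∂Q_d/∂Y = 0.111.
E = (0.111) × (56500/27271.5) = 0.2299…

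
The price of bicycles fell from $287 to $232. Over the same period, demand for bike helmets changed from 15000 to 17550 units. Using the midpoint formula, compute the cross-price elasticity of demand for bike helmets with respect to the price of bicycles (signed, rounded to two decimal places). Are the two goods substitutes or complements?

-0.74; complements

%ΔQ_{bike helmets} = (17550 − 15000)/avg = 2550/16275 = 0.156682…
%ΔP_{bicycles} = (232 − 287)/avg = -55/259.5 = -0.211946…
E_cross = (2550/16275) / (-55/259.5) = -0.7392…
E_cross < 0 ⇒ the goods are complements.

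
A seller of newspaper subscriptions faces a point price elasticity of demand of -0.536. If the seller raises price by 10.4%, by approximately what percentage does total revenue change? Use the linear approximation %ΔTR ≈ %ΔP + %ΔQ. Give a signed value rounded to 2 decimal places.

+4.83%

%ΔQ ≈ Ed × %ΔP = (-0.536) × (+10.4%) = -5.5744%
%ΔTR ≈ %ΔP + %ΔQ = (+10.4%) + (-5.5744%) = +4.8256%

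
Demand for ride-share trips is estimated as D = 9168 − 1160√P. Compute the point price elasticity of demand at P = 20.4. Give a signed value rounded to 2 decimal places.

-0.67

dD/dP = −1160/(2√P) = -128.414. At P = 20.4, D = 3928.7.
Ed = (dD/dP)·(P/D) = (-128.414) × (20.4/3928.7) = -0.6667…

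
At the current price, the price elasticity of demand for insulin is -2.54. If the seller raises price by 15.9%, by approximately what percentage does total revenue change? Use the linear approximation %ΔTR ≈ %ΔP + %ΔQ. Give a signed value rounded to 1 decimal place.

-24.5%

%ΔQ ≈ Ed × %ΔP = (-2.54) × (+15.9%) = -40.3860%
%ΔTR ≈ %ΔP + %ΔQ = (+15.9%) + (-40.3860%) = -24.4860%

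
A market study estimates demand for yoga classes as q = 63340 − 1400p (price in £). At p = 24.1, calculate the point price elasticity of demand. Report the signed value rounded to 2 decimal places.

dq/dp = −1400. At p = 24.1, q = 63340 − 1400(24.1) = 29600.
Ed = (dq/dp)·(p/q) = −1400 × (24.1/29600) = -1.1398…

-1.14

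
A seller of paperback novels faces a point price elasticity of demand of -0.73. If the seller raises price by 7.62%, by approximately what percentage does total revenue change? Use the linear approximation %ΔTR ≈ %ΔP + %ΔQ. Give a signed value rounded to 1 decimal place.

%ΔQ ≈ Ed × %ΔP = (-0.73) × (+7.62%) = -5.5626%
%ΔTR ≈ %ΔP + %ΔQ = (+7.62%) + (-5.5626%) = +2.0574%

+2.1%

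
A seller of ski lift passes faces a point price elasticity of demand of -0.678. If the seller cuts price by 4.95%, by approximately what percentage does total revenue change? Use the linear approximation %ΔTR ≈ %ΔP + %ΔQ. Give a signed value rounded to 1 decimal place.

%ΔQ ≈ Ed × %ΔP = (-0.678) × (-4.95%) = +3.3561%
%ΔTR ≈ %ΔP + %ΔQ = (-4.95%) + (+3.3561%) = -1.5939%

-1.6%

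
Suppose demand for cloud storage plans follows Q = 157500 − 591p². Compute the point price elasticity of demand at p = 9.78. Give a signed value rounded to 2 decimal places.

-1.12

dQ/dp = −2·591·p = -11559.96. At p = 9.78, Q = 100971.7956.
Ed = (dQ/dp)·(p/Q) = (-11559.96) × (9.78/100971.7956) = -1.1196…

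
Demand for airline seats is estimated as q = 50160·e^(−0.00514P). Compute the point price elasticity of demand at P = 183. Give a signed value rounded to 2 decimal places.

dq/dP = −0.00514·q = -100.65. At P = 183, q = 19581.7.
Ed = (dq/dP)·(P/q) = (-100.65) × (183/19581.7) = -0.9406…

-0.94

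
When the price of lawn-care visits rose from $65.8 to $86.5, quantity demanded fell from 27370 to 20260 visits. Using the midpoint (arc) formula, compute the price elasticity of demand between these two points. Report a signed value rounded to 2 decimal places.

-1.10

%ΔQ = (20260 − 27370) / [(27370 + 20260)/2] = -7110/23815 = -0.298551…
%ΔP = (86.5 − 65.8) / [(65.8 + 86.5)/2] = 20.7/76.15 = 0.271831…
Arc Ed = %ΔQ / %ΔP = (-7110/23815) / (20.7/76.15) = -1.0982…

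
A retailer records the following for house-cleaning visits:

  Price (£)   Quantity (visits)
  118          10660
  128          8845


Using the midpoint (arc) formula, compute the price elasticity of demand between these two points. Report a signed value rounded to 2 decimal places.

-2.29

%ΔQ = (8845 − 10660) / [(10660 + 8845)/2] = -1815/9752.5 = -0.186106…
%ΔP = (128 − 118) / [(118 + 128)/2] = 10/123 = 0.081300…
Arc Ed = %ΔQ / %ΔP = (-1815/9752.5) / (10/123) = -2.2891…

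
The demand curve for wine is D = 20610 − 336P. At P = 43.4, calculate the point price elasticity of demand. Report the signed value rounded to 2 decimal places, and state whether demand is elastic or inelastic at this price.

-2.42; elastic

dD/dP = −336. At P = 43.4, D = 20610 − 336(43.4) = 6027.6.
Ed = (dD/dP)·(P/D) = −336 × (43.4/6027.6) = -2.4192…
|Ed| = 2.42 > 1, so demand is elastic.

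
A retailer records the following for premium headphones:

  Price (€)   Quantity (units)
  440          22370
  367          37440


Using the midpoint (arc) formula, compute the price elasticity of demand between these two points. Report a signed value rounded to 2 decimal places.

%ΔQ = (37440 − 22370) / [(22370 + 37440)/2] = 15070/29905 = 0.503929…
%ΔP = (367 − 440) / [(440 + 367)/2] = -73/403.5 = -0.180916…
Arc Ed = %ΔQ / %ΔP = (15070/29905) / (-73/403.5) = -2.7854…

-2.79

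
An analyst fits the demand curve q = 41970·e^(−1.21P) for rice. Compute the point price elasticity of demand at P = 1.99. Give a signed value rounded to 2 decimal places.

-2.41

dq/dP = −1.21·q = -4570.74. At P = 1.99, q = 3777.47.
Ed = (dq/dP)·(P/q) = (-4570.74) × (1.99/3777.47) = -2.4079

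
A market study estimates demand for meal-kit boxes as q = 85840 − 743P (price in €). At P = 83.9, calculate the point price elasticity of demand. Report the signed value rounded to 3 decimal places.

-2.652

dq/dP = −743. At P = 83.9, q = 85840 − 743(83.9) = 23502.3.
Ed = (dq/dP)·(P/q) = −743 × (83.9/23502.3) = -2.65240…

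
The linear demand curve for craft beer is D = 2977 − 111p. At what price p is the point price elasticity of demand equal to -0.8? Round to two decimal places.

11.92

Ed = −111p/(2977 − 111p). Set this equal to -0.8:
111p = 0.8·(2977 − 111p) ⇒ 111p(1 + 0.8) = 0.8·2977
p = 0.8·2977 / (111·1.8) = 11.9199…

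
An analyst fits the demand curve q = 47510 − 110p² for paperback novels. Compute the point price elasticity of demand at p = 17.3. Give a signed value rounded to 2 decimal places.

dq/dp = −2·110·p = -3806. At p = 17.3, q = 14588.1.
Ed = (dq/dp)·(p/q) = (-3806) × (17.3/14588.1) = -4.5135…

-4.51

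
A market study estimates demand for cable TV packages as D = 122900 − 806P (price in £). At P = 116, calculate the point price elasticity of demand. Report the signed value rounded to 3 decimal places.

-3.180

dD/dP = −806. At P = 116, D = 122900 − 806(116) = 29404.
Ed = (dD/dP)·(P/D) = −806 × (116/29404) = -3.17970…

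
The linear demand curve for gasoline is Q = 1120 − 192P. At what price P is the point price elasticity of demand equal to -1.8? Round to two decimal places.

Ed = −192P/(1120 − 192P). Set this equal to -1.8:
192P = 1.8·(1120 − 192P) ⇒ 192P(1 + 1.8) = 1.8·1120
P = 1.8·1120 / (192·2.8) = 3.75

3.75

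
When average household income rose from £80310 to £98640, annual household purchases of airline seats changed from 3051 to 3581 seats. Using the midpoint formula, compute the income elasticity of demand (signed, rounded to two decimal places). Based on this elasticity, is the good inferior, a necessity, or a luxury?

0.78; necessity

%ΔQ = (3581 − 3051)/[( 3051 + 3581)/2] = 530/3316 = 0.159831…
%ΔIncome = (98640 − 80310)/[( 80310 + 98640)/2] = 18330/89475 = 0.204861…
E_income = (530/3316) / (18330/89475) = 0.7801…
0 < E_income < 1 ⇒ normal good, necessity.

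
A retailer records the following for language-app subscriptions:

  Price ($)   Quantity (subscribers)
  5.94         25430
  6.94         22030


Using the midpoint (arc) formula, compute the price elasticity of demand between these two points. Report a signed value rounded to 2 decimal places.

%ΔQ = (22030 − 25430) / [(25430 + 22030)/2] = -3400/23730 = -0.143278…
%ΔP = (6.94 − 5.94) / [(5.94 + 6.94)/2] = 1/6.44 = 0.155279…
Arc Ed = %ΔQ / %ΔP = (-3400/23730) / (1/6.44) = -0.9227…

-0.92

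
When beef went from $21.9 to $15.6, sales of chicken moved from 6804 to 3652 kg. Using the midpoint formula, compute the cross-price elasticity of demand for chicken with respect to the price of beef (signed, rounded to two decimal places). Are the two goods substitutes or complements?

1.79; substitutes

%ΔQ_{chicken} = (3652 − 6804)/avg = -3152/5228 = -0.602907…
%ΔP_{beef} = (15.6 − 21.9)/avg = -6.3/18.75 = -0.336
E_cross = (-3152/5228) / (-6.3/18.75) = 1.7943…
E_cross > 0 ⇒ the goods are substitutes.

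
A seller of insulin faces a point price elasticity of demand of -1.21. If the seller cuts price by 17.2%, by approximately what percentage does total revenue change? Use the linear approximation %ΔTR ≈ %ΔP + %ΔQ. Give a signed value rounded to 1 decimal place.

+3.6%

%ΔQ ≈ Ed × %ΔP = (-1.21) × (-17.2%) = +20.8120%
%ΔTR ≈ %ΔP + %ΔQ = (-17.2%) + (+20.8120%) = +3.6120%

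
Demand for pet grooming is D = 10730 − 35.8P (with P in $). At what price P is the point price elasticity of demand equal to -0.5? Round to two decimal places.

99.91

Ed = −35.8P/(10730 − 35.8P). Set this equal to -0.5:
35.8P = 0.5·(10730 − 35.8P) ⇒ 35.8P(1 + 0.5) = 0.5·10730
P = 0.5·10730 / (35.8·1.5) = 99.9068…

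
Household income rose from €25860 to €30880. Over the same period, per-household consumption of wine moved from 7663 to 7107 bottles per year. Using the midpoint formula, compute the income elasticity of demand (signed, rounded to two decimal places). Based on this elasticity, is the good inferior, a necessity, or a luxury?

-0.43; inferior

%ΔQ = (7107 − 7663)/[( 7663 + 7107)/2] = -556/7385 = -0.075287…
%ΔIncome = (30880 − 25860)/[( 25860 + 30880)/2] = 5020/28370 = 0.176947…
E_income = (-556/7385) / (5020/28370) = -0.4254…
E_income < 0 ⇒ inferior good.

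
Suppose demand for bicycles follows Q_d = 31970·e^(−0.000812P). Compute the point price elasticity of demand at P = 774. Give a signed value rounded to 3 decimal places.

dQ_d/dP = −0.000812·Q_d = -13.8468. At P = 774, Q_d = 17052.7.
Ed = (dQ_d/dP)·(P/Q_d) = (-13.8468) × (774/17052.7) = -0.62848…

-0.628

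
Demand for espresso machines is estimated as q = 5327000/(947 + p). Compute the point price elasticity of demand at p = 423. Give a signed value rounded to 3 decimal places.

-0.309

dq/dp = −5327000/(947 + p)² = -2.83819. At p = 423, q = 3888.32.
Ed = (dq/dp)·(p/q) = (-2.83819) × (423/3888.32) = -0.30875…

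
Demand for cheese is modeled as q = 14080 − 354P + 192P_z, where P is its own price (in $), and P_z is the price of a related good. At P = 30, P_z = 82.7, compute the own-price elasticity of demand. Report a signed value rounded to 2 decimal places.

At the given values, q = 14080 − 354(30) + 192(82.7) = 19338.4.
∂q/∂P = −354.
E = (-354) × (30/19338.4) = -0.5491…

-0.55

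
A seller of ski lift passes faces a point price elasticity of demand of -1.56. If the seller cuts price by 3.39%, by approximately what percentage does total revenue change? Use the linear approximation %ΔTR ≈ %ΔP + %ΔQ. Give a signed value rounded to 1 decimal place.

+1.9%

%ΔQ ≈ Ed × %ΔP = (-1.56) × (-3.39%) = +5.2884%
%ΔTR ≈ %ΔP + %ΔQ = (-3.39%) + (+5.2884%) = +1.8984%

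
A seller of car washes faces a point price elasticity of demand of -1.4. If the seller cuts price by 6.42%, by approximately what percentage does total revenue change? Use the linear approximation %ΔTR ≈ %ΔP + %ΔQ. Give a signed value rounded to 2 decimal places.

%ΔQ ≈ Ed × %ΔP = (-1.4) × (-6.42%) = +8.9880%
%ΔTR ≈ %ΔP + %ΔQ = (-6.42%) + (+8.9880%) = +2.5680%

+2.57%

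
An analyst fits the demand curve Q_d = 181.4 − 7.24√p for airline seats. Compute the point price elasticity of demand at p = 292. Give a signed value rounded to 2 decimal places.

dQ_d/dp = −7.24/(2√p) = -0.211844. At p = 292, Q_d = 57.6828.
Ed = (dQ_d/dp)·(p/Q_d) = (-0.211844) × (292/57.6828) = -1.0723…

-1.07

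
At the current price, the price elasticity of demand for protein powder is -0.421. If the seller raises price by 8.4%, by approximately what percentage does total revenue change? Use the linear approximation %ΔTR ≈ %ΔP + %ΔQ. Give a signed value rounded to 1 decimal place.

%ΔQ ≈ Ed × %ΔP = (-0.421) × (+8.4%) = -3.5364%
%ΔTR ≈ %ΔP + %ΔQ = (+8.4%) + (-3.5364%) = +4.8636%

+4.9%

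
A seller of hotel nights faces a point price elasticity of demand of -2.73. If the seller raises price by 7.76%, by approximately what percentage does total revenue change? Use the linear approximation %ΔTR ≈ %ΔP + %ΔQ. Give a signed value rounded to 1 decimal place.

-13.4%

%ΔQ ≈ Ed × %ΔP = (-2.73) × (+7.76%) = -21.1848%
%ΔTR ≈ %ΔP + %ΔQ = (+7.76%) + (-21.1848%) = -13.4248%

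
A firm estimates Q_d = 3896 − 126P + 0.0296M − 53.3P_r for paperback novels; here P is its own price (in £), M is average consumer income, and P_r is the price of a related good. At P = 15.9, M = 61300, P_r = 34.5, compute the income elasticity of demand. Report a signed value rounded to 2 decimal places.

At the given values, Q_d = 3896 − 126(15.9) + 0.0296(61300) − 53.3(34.5) = 1868.23.
∂Q_d/∂M = 0.0296.
E = (0.0296) × (61300/1868.23) = 0.9712…

0.97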